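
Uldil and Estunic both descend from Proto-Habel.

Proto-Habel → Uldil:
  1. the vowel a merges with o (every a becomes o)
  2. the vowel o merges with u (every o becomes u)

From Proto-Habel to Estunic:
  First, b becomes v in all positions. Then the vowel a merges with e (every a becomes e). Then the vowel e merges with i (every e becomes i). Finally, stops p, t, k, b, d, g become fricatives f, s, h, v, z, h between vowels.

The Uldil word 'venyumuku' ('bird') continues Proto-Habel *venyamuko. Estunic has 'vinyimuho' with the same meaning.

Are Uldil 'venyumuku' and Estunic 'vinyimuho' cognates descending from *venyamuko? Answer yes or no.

Derive the expected Estunic reflex of *venyamuko:
Estunic: *venyamuko > venyemuko > vinyimuko > vinyimuho  (by vowel merger, vowel merger, intervocalic lenition)
Estunic 'vinyimuho' matches the regular reflex exactly, so the pair is cognate.

yes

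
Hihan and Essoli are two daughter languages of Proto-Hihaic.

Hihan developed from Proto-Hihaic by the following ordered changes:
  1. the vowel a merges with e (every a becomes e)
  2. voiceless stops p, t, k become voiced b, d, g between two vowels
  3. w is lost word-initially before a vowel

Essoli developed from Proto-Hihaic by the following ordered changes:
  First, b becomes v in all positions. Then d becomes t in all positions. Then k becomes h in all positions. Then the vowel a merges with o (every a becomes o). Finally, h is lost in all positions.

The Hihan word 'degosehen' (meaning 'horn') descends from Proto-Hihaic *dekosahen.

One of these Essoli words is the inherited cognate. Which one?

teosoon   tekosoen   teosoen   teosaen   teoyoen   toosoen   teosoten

teosoen

Essoli: *dekosahen
  dekosahen (rule 1 does not apply)
  dekosahen → tekosahen   [unconditioned shift]
  tekosahen → tehosahen   [unconditioned shift]
  tehosahen → tehosohen   [vowel merger]
  tehosohen → teosoen   [h-loss]
  giving Essoli teosoen.
Only 'teosoen' matches the regular Essoli development of *dekosahen.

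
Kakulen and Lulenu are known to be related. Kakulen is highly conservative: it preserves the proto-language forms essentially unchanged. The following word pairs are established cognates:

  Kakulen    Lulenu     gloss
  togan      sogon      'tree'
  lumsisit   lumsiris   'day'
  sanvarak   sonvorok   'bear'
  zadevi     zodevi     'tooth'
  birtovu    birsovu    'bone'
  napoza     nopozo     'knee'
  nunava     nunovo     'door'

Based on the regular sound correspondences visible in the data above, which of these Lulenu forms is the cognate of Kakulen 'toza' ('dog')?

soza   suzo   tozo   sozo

sozo

togan ~ sogon — Kakulen t corresponds to Lulenu s word-initially before a back vowel.
napoza ~ nopozo, nunava ~ nunovo — Kakulen a corresponds to Lulenu o word-finally.
Applying these to Kakulen 'toza':
  toza → soza   (t→s word-initially before a back vowel)
  soza → sozo   (a→o word-finally)
So the Lulenu cognate is 'sozo'.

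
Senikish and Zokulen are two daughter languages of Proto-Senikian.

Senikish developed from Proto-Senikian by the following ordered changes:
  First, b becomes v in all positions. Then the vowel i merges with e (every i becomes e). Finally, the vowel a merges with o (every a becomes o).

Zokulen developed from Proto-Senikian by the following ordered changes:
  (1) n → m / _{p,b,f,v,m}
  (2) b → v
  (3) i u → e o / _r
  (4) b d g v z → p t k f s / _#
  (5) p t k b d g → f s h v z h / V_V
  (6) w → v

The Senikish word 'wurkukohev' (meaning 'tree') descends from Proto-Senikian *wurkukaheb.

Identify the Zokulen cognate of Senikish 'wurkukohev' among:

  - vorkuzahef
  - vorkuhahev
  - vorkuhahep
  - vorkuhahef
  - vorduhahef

vorkuhahef

Zokulen: start from *wurkukaheb.
  rule 1: no change — wurkukaheb
  rule 2 (unconditioned shift): wurkukaheb → wurkukahev
  rule 3 (pre-rhotic lowering): wurkukahev → workukahev
  rule 4 (final devoicing): workukahev → workukahef
  rule 5 (intervocalic lenition): workukahef → workuhahef
  rule 6 (unconditioned shift): workuhahef → vorkuhahef
  ⇒ Zokulen vorkuhahef
Only 'vorkuhahef' matches the regular Zokulen development of *wurkukaheb.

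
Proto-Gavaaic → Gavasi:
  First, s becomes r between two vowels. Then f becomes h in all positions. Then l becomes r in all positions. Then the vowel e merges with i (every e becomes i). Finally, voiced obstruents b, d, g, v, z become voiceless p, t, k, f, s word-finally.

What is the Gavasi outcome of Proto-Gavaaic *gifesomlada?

gihiromrada

Gavasi: *gifesomlada > giferomlada > giheromlada > giheromrada > gihiromrada  (by rhotacism, unconditioned shift, unconditioned shift, vowel merger)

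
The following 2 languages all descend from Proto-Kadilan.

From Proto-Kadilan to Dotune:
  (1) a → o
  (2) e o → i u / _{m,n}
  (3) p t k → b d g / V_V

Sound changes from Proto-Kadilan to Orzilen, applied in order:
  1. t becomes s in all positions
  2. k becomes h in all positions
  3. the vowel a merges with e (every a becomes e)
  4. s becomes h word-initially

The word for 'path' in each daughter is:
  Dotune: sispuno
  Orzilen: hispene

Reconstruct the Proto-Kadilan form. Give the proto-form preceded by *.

Position 5: Dotune has u, Orzilen has e. Taking the neighbouring segments as reconstructed: Dotune u could go back to *a or *o or *u; Orzilen e could go back to *a or *e — the one source consistent with every daughter is *a.
Position 7: Dotune has o, Orzilen has e. Taking the neighbouring segments as reconstructed: Dotune o could go back to *a or *o; Orzilen e could go back to *a or *e — the one source consistent with every daughter is *a.
This points to *sispana. Verify forward in each daughter:
Dotune: *sispana
  sispana → sispono   [vowel merger]
  sispono → sispuno   [pre-nasal raising]
  sispuno (rule 3 does not apply)
  giving Dotune sispuno.
Orzilen: start from *sispana.
  rule 1: no change — sispana
  rule 2: no change — sispana
  rule 3 (vowel merger): sispana → sispene
  rule 4 (debuccalisation): sispene → hispene
  ⇒ Orzilen hispene
*sispana is the unique common source.

*sispana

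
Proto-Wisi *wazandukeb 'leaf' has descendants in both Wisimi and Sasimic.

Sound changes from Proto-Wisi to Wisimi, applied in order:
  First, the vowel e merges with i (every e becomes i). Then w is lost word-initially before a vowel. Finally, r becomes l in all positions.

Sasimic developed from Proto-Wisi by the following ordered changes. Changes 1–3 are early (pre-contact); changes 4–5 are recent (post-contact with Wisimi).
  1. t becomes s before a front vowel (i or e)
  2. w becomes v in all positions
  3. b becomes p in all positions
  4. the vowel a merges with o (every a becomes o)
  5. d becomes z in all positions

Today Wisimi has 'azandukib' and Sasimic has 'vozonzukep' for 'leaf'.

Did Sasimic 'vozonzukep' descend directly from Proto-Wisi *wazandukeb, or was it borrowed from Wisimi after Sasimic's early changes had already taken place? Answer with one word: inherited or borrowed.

If inherited, *wazandukeb would pass through all of Sasimic's changes:
Sasimic: *wazandukeb > vazandukeb > vazandukep > vozondukep > vozonzukep  (by unconditioned shift, unconditioned shift, vowel merger, unconditioned shift)
If borrowed from Wisimi 'azandukib' after the early changes, it would undergo only the recent ones:
  rule 4 (vowel merger): azandukib → ozondukib
  rule 5 (unconditioned shift): ozondukib → ozonzukib
  ⇒ as a loan: ozonzukib
Sasimic 'vozonzukep' matches the inherited outcome exactly, so it is an inherited cognate, not a loan.

inherited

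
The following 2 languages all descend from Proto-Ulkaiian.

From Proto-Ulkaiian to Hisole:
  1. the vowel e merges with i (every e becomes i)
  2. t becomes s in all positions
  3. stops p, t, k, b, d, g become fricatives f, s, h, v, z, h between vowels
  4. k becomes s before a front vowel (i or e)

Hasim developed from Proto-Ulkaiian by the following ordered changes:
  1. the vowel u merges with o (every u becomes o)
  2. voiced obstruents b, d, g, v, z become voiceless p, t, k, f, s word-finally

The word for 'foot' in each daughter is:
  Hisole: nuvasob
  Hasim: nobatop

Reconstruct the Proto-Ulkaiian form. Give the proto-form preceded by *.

Position 5: Hisole has s, Hasim has t. Taking the neighbouring segments as reconstructed: Hisole s could go back to *t or *s; Hasim t can only go back to *t — the one source consistent with every daughter is *t.
Position 2: Hisole has u, Hasim has o. Hisole preserves u here (none of its changes turn any other segment into u), so the proto-segment is *u.
This points to *nubatob. Verify forward in each daughter:
Hisole: start from *nubatob.
  rule 1: no change — nubatob
  rule 2 (unconditioned shift): nubatob → nubasob
  rule 3 (intervocalic lenition): nubasob → nuvasob
  rule 4: no change — nuvasob
  ⇒ Hisole nuvasob
Hasim: *nubatob
  nubatob → nobatob   [vowel merger]
  nobatob → nobatop   [final devoicing]
  giving Hasim nobatop.
*nubatob is the unique common source.

*nubatob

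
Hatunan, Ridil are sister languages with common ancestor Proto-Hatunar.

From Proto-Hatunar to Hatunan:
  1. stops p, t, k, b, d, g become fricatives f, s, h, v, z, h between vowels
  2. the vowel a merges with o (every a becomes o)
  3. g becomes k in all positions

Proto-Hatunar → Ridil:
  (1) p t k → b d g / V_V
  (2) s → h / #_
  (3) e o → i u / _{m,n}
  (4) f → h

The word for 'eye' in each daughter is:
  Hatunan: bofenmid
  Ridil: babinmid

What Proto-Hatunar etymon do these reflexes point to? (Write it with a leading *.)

*bapenmid

Position 2: Hatunan has o, Ridil has a. Ridil preserves a here (none of its changes turn any other segment into a), so the proto-segment is *a.
Position 4: Hatunan has e, Ridil has i. Hatunan preserves e here (none of its changes turn any other segment into e), so the proto-segment is *e.
This points to *bapenmid. Verify forward in each daughter:
Hatunan: start from *bapenmid.
  rule 1 (intervocalic lenition): bapenmid → bafenmid
  rule 2 (vowel merger): bafenmid → bofenmid
  rule 3: no change — bofenmid
  ⇒ Hatunan bofenmid
Ridil: *bapenmid > babenmid > babinmid  (by intervocalic voicing, pre-nasal raising)
No other proto-form is consistent with every reflex, so the reconstruction is *bapenmid.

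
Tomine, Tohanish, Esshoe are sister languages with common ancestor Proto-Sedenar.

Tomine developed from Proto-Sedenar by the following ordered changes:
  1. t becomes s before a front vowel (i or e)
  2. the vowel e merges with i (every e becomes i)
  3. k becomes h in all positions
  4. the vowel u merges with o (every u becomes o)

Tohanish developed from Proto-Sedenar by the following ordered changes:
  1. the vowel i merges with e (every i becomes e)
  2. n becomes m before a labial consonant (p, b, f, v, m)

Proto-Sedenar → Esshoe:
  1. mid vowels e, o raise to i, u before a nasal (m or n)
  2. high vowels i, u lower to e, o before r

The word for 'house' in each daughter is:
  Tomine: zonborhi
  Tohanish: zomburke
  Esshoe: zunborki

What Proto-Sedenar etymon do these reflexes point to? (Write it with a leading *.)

*zonburki

Position 2: Tomine has o, Tohanish has o, Esshoe has u. Tohanish preserves o here (none of its changes turn any other segment into o), so the proto-segment is *o.
Position 7: Tomine has h, Tohanish has k, Esshoe has k. Tohanish preserves k here (none of its changes turn any other segment into k), so the proto-segment is *k.
Position 3: Tomine has n, Tohanish has m, Esshoe has n. Tomine preserves n here (none of its changes turn any other segment into n), so the proto-segment is *n.
Verify the candidate proto-form against each daughter:
Tomine: start from *zonburki.
  rule 1: no change — zonburki
  rule 2: no change — zonburki
  rule 3 (unconditioned shift): zonburki → zonburhi
  rule 4 (vowel merger): zonburhi → zonborhi
  ⇒ Tomine zonborhi
Tohanish: start from *zonburki.
  rule 1 (vowel merger): zonburki → zonburke
  rule 2 (nasal place assimilation): zonburke → zomburke
  ⇒ Tohanish zomburke
Esshoe: *zonburki > zunburki > zunborki  (by pre-nasal raising, pre-rhotic lowering)
*zonburki is the unique common source.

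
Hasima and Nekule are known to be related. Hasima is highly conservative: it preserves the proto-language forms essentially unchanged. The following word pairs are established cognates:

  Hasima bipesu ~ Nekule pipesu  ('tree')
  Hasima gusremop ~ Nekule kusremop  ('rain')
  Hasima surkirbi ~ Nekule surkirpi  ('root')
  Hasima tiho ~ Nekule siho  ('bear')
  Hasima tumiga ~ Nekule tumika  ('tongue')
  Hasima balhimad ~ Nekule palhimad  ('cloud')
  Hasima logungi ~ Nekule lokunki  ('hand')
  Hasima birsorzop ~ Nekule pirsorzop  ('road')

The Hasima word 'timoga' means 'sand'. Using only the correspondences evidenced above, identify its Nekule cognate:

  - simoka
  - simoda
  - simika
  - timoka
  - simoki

tiho ~ siho — Hasima t corresponds to Nekule s word-initially before a front vowel.
tumiga ~ tumika — Hasima g corresponds to Nekule k between vowels (before a back vowel).
Applying these to Hasima 'timoga':
  timoga → simoga   (t→s word-initially before a front vowel)
  simoga → simoka   (g→k between vowels (before a back vowel))
So the Nekule cognate is 'simoka'.

simoka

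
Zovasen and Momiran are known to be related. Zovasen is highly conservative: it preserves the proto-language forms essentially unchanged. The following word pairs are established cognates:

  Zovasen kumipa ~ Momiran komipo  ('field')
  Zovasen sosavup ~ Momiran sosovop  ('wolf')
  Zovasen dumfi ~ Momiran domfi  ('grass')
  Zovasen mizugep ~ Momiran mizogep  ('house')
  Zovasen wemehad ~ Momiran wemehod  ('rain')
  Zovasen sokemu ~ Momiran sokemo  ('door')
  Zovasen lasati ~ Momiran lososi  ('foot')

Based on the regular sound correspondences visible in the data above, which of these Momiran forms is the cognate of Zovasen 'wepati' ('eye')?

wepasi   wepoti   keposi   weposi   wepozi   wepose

wemehad ~ wemehod, lasati ~ lososi — Zovasen a corresponds to Momiran o after a consonant, before a consonant other than r, m, n, p, b, f, v.
lasati ~ lososi — Zovasen t corresponds to Momiran s between vowels (before a front vowel).
Applying these to Zovasen 'wepati':
  wepati → wepoti   (a→o after a consonant, before a consonant other than r, m, n, p, b, f, v)
  wepoti → weposi   (t→s between vowels (before a front vowel))
So the Momiran cognate is 'weposi'.

weposi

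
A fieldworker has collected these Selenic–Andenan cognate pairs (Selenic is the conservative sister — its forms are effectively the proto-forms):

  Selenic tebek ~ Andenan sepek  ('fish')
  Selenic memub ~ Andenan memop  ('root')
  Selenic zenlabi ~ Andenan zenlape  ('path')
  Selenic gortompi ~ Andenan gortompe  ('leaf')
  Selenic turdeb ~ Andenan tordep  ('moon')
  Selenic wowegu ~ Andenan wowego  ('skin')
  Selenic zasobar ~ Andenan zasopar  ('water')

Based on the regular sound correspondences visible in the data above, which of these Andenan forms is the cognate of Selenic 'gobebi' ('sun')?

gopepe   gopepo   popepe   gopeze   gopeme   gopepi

tebek ~ sepek — Selenic b corresponds to Andenan p between vowels (before a front vowel).
zenlabi ~ zenlape — Selenic b corresponds to Andenan p between vowels (before a front vowel).
zenlabi ~ zenlape, gortompi ~ gortompe — Selenic i corresponds to Andenan e word-finally.
Applying these to Selenic 'gobebi':
  gobebi → gopebi   (b→p between vowels (before a front vowel))
  gopebi → gopepi   (b→p between vowels (before a front vowel))
  gopepi → gopepe   (i→e word-finally)
So the Andenan cognate is 'gopepe'.

gopepe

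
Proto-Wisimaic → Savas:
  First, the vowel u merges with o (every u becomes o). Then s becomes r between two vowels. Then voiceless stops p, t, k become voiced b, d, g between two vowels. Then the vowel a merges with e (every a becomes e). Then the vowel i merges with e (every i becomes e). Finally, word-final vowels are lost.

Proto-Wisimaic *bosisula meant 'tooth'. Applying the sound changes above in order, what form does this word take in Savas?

Savas: *bosisula > bosisola > borirola > borirole > borerole > borerol  (by vowel merger, rhotacism, vowel merger, vowel merger, apocope)

borerol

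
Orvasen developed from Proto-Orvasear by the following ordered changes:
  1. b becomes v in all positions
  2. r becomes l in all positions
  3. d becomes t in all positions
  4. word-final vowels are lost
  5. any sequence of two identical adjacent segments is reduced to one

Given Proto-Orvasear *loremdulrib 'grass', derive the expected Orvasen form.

lolemtuliv

Orvasen: start from *loremdulrib.
  rule 1 (unconditioned shift): loremdulrib → loremdulriv
  rule 2 (unconditioned shift): loremdulriv → lolemdulliv
  rule 3 (unconditioned shift): lolemdulliv → lolemtulliv
  rule 4: no change — lolemtulliv
  rule 5 (degemination): lolemtulliv → lolemtuliv
  ⇒ Orvasen lolemtuliv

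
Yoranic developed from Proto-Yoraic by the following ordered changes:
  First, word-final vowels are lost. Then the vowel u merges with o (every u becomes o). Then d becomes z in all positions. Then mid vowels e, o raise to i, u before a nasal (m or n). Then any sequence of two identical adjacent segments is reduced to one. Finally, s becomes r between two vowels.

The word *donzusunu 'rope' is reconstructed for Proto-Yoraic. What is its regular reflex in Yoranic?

Yoranic: *donzusunu > donzusun > donzoson > zonzoson > zunzosun > zunzorun  (by apocope, vowel merger, unconditioned shift, pre-nasal raising, rhotacism)

zunzorun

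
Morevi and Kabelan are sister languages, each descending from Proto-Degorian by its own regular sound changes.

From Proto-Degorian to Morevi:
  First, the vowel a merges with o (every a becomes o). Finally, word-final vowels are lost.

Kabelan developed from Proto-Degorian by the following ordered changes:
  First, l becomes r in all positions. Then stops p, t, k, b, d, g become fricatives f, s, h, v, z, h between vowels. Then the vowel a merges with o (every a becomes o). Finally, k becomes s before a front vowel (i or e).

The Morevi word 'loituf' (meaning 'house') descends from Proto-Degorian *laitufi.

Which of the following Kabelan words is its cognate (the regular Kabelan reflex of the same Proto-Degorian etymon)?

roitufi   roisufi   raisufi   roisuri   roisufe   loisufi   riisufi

roisufi

Kabelan: *laitufi
  laitufi → raitufi   [unconditioned shift]
  raitufi → raisufi   [intervocalic lenition]
  raisufi → roisufi   [vowel merger]
  roisufi (rule 4 does not apply)
  giving Kabelan roisufi.
Only 'roisufi' matches the regular Kabelan development of *laitufi.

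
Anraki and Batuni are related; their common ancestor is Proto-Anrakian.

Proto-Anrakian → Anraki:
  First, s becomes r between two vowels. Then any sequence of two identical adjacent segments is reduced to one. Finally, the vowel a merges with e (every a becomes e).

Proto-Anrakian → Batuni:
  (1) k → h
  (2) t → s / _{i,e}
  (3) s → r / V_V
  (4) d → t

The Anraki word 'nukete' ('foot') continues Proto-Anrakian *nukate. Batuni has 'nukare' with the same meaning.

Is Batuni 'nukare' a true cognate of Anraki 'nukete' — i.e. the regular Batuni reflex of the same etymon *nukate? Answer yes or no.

no

Derive the expected Batuni reflex of *nukate:
Batuni: *nukate
  nukate → nuhate   [unconditioned shift]
  nuhate → nuhase   [palatalisation]
  nuhase → nuhare   [rhotacism]
  nuhare (rule 4 does not apply)
  giving Batuni nuhare.
The regular Batuni reflex would be 'nuhare', but the attested form is 'nukare'. The correspondence is irregular, so they are not cognates (the Batuni form has a different source).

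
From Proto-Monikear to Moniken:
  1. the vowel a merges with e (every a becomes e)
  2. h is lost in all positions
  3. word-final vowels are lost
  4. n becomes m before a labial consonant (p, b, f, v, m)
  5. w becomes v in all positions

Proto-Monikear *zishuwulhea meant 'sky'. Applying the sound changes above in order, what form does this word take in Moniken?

Moniken: *zishuwulhea
  zishuwulhea → zishuwulhee   [vowel merger]
  zishuwulhee → zisuwulee   [h-loss]
  zisuwulee → zisuwule   [apocope]
  zisuwule (rule 4 does not apply)
  zisuwule → zisuvule   [unconditioned shift]
  giving Moniken zisuvule.

zisuvule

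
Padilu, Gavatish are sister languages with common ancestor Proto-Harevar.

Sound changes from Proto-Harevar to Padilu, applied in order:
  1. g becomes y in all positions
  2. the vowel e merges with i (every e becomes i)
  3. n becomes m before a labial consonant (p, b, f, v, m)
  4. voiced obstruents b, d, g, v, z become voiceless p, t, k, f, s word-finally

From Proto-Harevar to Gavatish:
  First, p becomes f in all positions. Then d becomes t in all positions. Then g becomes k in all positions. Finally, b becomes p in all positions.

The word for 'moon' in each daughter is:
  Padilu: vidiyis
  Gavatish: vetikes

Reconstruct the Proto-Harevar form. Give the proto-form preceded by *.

*vediges

Position 2: Padilu has i, Gavatish has e. Gavatish preserves e here (none of its changes turn any other segment into e), so the proto-segment is *e.
Position 6: Padilu has i, Gavatish has e. Gavatish preserves e here (none of its changes turn any other segment into e), so the proto-segment is *e.
Position 3: Padilu has d, Gavatish has t. Padilu preserves d here (none of its changes turn any other segment into d), so the proto-segment is *d.
Continuing position by position gives *vediges; check it forward:
Padilu: *vediges
  vediges → vediyes   [unconditioned shift]
  vediyes → vidiyis   [vowel merger]
  vidiyis (rule 3 does not apply)
  vidiyis (rule 4 does not apply)
  giving Padilu vidiyis.
Gavatish: start from *vediges.
  rule 1: no change — vediges
  rule 2 (unconditioned shift): vediges → vetiges
  rule 3 (unconditioned shift): vetiges → vetikes
  rule 4: no change — vetikes
  ⇒ Gavatish vetikes
Only *vediges yields all of Padilu vidiyis, Gavatish vetikes.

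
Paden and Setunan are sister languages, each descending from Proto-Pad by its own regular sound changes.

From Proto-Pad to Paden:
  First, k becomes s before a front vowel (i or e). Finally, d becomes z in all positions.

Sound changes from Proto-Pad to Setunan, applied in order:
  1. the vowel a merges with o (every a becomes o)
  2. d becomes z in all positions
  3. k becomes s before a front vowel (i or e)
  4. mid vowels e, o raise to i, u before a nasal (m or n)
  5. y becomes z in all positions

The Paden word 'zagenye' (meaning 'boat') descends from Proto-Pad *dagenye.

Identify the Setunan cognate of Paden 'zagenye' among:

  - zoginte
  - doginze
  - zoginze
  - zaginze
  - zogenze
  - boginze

zoginze

Setunan: *dagenye > dogenye > zogenye > zoginye > zoginze  (by vowel merger, unconditioned shift, pre-nasal raising, unconditioned shift)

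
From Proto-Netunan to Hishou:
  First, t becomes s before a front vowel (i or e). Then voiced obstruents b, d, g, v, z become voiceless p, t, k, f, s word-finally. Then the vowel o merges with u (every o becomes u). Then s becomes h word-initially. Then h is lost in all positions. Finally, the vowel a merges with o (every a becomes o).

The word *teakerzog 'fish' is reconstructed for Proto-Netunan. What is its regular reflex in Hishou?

eokerzuk

Hishou: start from *teakerzog.
  rule 1 (palatalisation): teakerzog → seakerzog
  rule 2 (final devoicing): seakerzog → seakerzok
  rule 3 (vowel merger): seakerzok → seakerzuk
  rule 4 (debuccalisation): seakerzuk → heakerzuk
  rule 5 (h-loss): heakerzuk → eakerzuk
  rule 6 (vowel merger): eakerzuk → eokerzuk
  ⇒ Hishou eokerzuk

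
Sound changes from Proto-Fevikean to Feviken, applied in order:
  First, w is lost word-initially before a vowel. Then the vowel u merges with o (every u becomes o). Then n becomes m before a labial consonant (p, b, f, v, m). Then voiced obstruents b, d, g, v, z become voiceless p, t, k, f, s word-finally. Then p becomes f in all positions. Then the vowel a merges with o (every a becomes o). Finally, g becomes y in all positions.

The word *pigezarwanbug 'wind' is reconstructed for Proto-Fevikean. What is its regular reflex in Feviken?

fiyezorwombok

Feviken: *pigezarwanbug
  pigezarwanbug (rule 1 does not apply)
  pigezarwanbug → pigezarwanbog   [vowel merger]
  pigezarwanbog → pigezarwambog   [nasal place assimilation]
  pigezarwambog → pigezarwambok   [final devoicing]
  pigezarwambok → figezarwambok   [unconditioned shift]
  figezarwambok → figezorwombok   [vowel merger]
  figezorwombok → fiyezorwombok   [unconditioned shift]
  giving Feviken fiyezorwombok.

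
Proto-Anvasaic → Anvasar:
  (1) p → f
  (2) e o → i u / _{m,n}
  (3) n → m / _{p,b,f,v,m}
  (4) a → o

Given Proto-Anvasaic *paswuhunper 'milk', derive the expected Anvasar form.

foswuhumfer

Anvasar: *paswuhunper
  paswuhunper → faswuhunfer   [unconditioned shift]
  faswuhunfer (rule 2 does not apply)
  faswuhunfer → faswuhumfer   [nasal place assimilation]
  faswuhumfer → foswuhumfer   [vowel merger]
  giving Anvasar foswuhumfer.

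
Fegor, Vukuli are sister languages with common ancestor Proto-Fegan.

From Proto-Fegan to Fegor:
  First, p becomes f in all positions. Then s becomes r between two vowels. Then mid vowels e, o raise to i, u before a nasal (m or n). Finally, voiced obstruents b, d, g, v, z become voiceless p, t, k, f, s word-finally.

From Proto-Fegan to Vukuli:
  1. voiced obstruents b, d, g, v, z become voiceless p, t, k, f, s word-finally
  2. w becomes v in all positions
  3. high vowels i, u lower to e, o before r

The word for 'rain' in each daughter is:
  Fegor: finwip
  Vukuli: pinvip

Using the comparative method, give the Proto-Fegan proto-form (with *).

*pinwib

Position 1: Fegor has f, Vukuli has p. Taking the neighbouring segments as reconstructed: Fegor f could go back to *p or *f; Vukuli p can only go back to *p — the one source consistent with every daughter is *p.
Position 4: Fegor has w, Vukuli has v. Fegor preserves w here (none of its changes turn any other segment into w), so the proto-segment is *w.
Position 6: Fegor has p, Vukuli has p. In Fegor, p can only continue *b, so the proto-segment is *b.
The remaining positions agree across the daughters. Check the candidate against every language:
Fegor: *pinwib > finwib > finwip  (by unconditioned shift, final devoicing)
Vukuli: *pinwib > pinwip > pinvip  (by final devoicing, unconditioned shift)
No other proto-form is consistent with every reflex, so the reconstruction is *pinwib.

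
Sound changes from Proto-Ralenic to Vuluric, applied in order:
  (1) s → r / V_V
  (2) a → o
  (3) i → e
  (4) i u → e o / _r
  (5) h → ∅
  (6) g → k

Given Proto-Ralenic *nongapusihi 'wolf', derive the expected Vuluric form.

nonkoporee

Vuluric: start from *nongapusihi.
  rule 1 (rhotacism): nongapusihi → nongapurihi
  rule 2 (vowel merger): nongapurihi → nongopurihi
  rule 3 (vowel merger): nongopurihi → nongopurehe
  rule 4 (pre-rhotic lowering): nongopurehe → nongoporehe
  rule 5 (h-loss): nongoporehe → nongoporee
  rule 6 (unconditioned shift): nongoporee → nonkoporee
  ⇒ Vuluric nonkoporee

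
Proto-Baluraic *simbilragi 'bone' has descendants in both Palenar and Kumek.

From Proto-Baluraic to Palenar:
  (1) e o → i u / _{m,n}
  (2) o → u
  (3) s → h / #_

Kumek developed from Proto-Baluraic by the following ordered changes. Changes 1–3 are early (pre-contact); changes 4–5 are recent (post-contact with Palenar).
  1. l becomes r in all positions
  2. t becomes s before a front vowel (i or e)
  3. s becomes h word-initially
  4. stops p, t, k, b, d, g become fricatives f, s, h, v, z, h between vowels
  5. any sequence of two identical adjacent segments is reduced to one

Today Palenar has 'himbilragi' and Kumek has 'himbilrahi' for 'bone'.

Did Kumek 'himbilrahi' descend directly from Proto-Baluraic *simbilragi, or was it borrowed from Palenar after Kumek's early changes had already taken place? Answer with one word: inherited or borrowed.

If inherited, *simbilragi would pass through all of Kumek's changes:
Kumek: start from *simbilragi.
  rule 1 (unconditioned shift): simbilragi → simbirragi
  rule 2: no change — simbirragi
  rule 3 (debuccalisation): simbirragi → himbirragi
  rule 4 (intervocalic lenition): himbirragi → himbirrahi
  rule 5 (degemination): himbirrahi → himbirahi
  ⇒ Kumek himbirahi
If borrowed from Palenar 'himbilragi' after the early changes, it would undergo only the recent ones:
  rule 4 (intervocalic lenition): himbilragi → himbilrahi
  rule 5 (degemination): no change (himbilrahi)
  ⇒ as a loan: himbilrahi
Kumek 'himbilrahi' matches the loan outcome 'himbilrahi', not the inherited 'himbirahi' — it skipped the early Kumek changes, so it was borrowed from Palenar.

borrowed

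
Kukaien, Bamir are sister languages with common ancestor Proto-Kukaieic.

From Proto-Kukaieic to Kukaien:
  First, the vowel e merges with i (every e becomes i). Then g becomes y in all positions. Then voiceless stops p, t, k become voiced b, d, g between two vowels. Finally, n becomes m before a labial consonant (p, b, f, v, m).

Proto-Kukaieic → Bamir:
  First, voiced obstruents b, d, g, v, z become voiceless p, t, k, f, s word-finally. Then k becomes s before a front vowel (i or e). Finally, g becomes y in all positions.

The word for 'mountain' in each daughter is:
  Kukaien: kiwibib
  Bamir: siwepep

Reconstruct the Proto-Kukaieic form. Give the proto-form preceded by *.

Position 7: Kukaien has b, Bamir has p. Taking the neighbouring segments as reconstructed: Kukaien b can only go back to *b; Bamir p could go back to *p or *b — the one source consistent with every daughter is *b.
Position 6: Kukaien has i, Bamir has e. Bamir preserves e here (none of its changes turn any other segment into e), so the proto-segment is *e.
Position 1: Kukaien has k, Bamir has s. Kukaien preserves k here (none of its changes turn any other segment into k), so the proto-segment is *k.
This points to *kiwepeb. Verify forward in each daughter:
Kukaien: *kiwepeb > kiwipib > kiwibib  (by vowel merger, intervocalic voicing)
Bamir: *kiwepeb > kiwepep > siwepep  (by final devoicing, palatalisation)
*kiwepeb is the unique common source.

*kiwepeb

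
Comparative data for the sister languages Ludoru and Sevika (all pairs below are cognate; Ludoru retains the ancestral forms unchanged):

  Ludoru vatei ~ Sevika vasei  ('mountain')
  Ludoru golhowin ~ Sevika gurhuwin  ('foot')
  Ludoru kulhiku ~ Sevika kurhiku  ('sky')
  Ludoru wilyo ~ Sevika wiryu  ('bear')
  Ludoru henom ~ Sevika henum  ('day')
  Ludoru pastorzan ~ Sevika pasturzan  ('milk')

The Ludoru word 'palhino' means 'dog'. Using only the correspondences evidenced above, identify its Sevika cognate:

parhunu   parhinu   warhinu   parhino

golhowin ~ gurhuwin, kulhiku ~ kurhiku — Ludoru l corresponds to Sevika r after a vowel, before a consonant other than r, m, n, p, b, f, v.
wilyo ~ wiryu — Ludoru o corresponds to Sevika u word-finally.
Applying these to Ludoru 'palhino':
  palhino → parhino   (l→r after a vowel, before a consonant other than r, m, n, p, b, f, v)
  parhino → parhinu   (o→u word-finally)
So the Sevika cognate is 'parhinu'.

parhinu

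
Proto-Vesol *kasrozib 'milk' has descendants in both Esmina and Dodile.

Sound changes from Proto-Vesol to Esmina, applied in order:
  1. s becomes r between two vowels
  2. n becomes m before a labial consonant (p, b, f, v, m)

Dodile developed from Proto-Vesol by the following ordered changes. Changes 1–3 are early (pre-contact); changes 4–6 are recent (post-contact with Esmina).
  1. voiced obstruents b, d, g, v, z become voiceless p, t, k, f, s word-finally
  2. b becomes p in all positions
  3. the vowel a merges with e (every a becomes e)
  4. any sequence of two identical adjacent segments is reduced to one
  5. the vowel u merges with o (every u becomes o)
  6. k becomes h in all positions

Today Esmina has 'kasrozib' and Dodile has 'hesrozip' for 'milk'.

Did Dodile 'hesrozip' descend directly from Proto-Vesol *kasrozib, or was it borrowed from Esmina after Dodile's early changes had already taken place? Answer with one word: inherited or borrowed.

If inherited, *kasrozib would pass through all of Dodile's changes:
Dodile: *kasrozib
  kasrozib → kasrozip   [final devoicing]
  kasrozip (rule 2 does not apply)
  kasrozip → kesrozip   [vowel merger]
  kesrozip (rule 4 does not apply)
  kesrozip (rule 5 does not apply)
  kesrozip → hesrozip   [unconditioned shift]
  giving Dodile hesrozip.
If borrowed from Esmina 'kasrozib' after the early changes, it would undergo only the recent ones:
  rule 4 (degemination): no change (kasrozib)
  rule 5 (vowel merger): no change (kasrozib)
  rule 6 (unconditioned shift): kasrozib → hasrozib
  ⇒ as a loan: hasrozib
Dodile 'hesrozip' matches the inherited outcome exactly, so it is an inherited cognate, not a loan.

inherited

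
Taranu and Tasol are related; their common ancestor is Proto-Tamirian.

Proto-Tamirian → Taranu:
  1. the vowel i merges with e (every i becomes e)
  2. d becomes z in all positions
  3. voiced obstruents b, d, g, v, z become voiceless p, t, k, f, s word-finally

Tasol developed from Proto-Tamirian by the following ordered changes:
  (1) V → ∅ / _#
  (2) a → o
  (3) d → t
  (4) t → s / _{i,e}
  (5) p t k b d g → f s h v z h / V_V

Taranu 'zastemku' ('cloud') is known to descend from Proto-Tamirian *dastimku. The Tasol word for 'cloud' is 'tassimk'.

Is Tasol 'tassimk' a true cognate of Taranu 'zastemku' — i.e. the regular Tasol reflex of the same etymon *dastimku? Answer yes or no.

Derive the expected Tasol reflex of *dastimku:
Tasol: *dastimku
  dastimku → dastimk   [apocope]
  dastimk → dostimk   [vowel merger]
  dostimk → tostimk   [unconditioned shift]
  tostimk → tossimk   [palatalisation]
  tossimk (rule 5 does not apply)
  giving Tasol tossimk.
The regular Tasol reflex would be 'tossimk', but the attested form is 'tassimk'. The correspondence is irregular, so they are not cognates (the Tasol form has a different source).

no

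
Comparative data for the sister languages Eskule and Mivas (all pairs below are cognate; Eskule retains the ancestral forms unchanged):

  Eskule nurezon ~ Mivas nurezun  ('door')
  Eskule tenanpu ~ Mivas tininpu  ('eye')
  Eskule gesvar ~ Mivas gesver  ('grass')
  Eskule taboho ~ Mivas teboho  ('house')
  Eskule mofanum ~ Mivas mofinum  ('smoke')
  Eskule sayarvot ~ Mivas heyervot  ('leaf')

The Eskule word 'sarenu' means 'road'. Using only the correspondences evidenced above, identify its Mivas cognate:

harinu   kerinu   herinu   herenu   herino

herinu

sayarvot ~ heyervot — Eskule s corresponds to Mivas h word-initially before a back vowel.
gesvar ~ gesver, sayarvot ~ heyervot — Eskule a corresponds to Mivas e after a consonant, before r.
tenanpu ~ tininpu — Eskule e corresponds to Mivas i after a consonant, before a nasal.
Applying these to Eskule 'sarenu':
  sarenu → harenu   (s→h word-initially before a back vowel)
  harenu → herenu   (a→e after a consonant, before r)
  herenu → herinu   (e→i after a consonant, before a nasal)
So the Mivas cognate is 'herinu'.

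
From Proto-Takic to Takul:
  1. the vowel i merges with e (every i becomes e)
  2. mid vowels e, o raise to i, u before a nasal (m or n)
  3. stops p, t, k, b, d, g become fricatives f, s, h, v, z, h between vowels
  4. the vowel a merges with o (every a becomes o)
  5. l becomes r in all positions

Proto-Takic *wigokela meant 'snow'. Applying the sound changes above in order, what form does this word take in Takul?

Takul: *wigokela > wegokela > wehohela > wehohelo > wehohero  (by vowel merger, intervocalic lenition, vowel merger, unconditioned shift)

wehohero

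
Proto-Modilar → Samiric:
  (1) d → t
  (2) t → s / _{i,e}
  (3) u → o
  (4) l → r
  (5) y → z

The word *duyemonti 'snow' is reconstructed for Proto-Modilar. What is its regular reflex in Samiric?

Samiric: *duyemonti > tuyemonti > tuyemonsi > toyemonsi > tozemonsi  (by unconditioned shift, palatalisation, vowel merger, unconditioned shift)

tozemonsi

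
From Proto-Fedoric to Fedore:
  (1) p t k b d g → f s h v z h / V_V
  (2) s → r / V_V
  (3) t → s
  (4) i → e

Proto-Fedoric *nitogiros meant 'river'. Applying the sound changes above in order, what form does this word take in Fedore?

Fedore: *nitogiros
  nitogiros → nisohiros   [intervocalic lenition]
  nisohiros → nirohiros   [rhotacism]
  nirohiros (rule 3 does not apply)
  nirohiros → neroheros   [vowel merger]
  giving Fedore neroheros.

neroheros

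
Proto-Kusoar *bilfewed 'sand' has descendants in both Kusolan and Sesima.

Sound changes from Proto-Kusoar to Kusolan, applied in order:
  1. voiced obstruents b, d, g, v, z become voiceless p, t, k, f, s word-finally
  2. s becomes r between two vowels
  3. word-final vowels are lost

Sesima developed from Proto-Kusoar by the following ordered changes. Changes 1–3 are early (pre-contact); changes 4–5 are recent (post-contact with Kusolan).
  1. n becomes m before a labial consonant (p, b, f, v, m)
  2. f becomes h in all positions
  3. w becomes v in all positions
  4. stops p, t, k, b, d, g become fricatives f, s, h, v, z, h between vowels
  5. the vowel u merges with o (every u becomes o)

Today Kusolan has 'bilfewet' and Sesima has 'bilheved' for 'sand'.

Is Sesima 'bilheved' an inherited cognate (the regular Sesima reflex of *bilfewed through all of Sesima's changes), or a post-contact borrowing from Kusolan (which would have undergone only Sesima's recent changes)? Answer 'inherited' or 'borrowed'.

inherited

If inherited, *bilfewed would pass through all of Sesima's changes:
Sesima: start from *bilfewed.
  rule 1: no change — bilfewed
  rule 2 (unconditioned shift): bilfewed → bilhewed
  rule 3 (unconditioned shift): bilhewed → bilheved
  rule 4: no change — bilheved
  rule 5: no change — bilheved
  ⇒ Sesima bilheved
If borrowed from Kusolan 'bilfewet' after the early changes, it would undergo only the recent ones:
  rule 4 (intervocalic lenition): no change (bilfewet)
  rule 5 (vowel merger): no change (bilfewet)
  ⇒ as a loan: bilfewet
Sesima 'bilheved' matches the inherited outcome exactly, so it is an inherited cognate, not a loan.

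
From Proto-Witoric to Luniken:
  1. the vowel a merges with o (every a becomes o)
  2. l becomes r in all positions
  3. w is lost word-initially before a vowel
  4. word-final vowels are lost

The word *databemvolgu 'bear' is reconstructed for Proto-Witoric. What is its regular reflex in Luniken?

Luniken: *databemvolgu > dotobemvolgu > dotobemvorgu > dotobemvorg  (by vowel merger, unconditioned shift, apocope)

dotobemvorg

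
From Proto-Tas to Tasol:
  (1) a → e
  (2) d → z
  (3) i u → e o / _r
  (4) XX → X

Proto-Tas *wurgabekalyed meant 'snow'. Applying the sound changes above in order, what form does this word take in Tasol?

Tasol: *wurgabekalyed
  wurgabekalyed → wurgebekelyed   [vowel merger]
  wurgebekelyed → wurgebekelyez   [unconditioned shift]
  wurgebekelyez → worgebekelyez   [pre-rhotic lowering]
  worgebekelyez (rule 4 does not apply)
  giving Tasol worgebekelyez.

worgebekelyez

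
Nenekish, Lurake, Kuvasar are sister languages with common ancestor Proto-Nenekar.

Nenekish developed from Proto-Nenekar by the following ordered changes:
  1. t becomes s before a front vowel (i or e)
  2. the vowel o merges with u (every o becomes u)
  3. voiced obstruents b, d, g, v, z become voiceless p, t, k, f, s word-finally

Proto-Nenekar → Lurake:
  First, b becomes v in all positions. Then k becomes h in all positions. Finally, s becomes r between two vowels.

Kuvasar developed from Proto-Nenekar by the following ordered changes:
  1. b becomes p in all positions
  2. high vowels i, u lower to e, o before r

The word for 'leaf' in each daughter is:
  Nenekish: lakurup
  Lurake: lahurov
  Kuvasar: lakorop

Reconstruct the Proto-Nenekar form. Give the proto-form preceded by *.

*lakurob

Position 7: Nenekish has p, Lurake has v, Kuvasar has p. Taking the neighbouring segments as reconstructed: Nenekish p could go back to *p or *b; Lurake v could go back to *b or *v; Kuvasar p could go back to *p or *b — the one source consistent with every daughter is *b.
Position 3: Nenekish has k, Lurake has h, Kuvasar has k. Kuvasar preserves k here (none of its changes turn any other segment into k), so the proto-segment is *k.
This points to *lakurob. Verify forward in each daughter:
Nenekish: *lakurob > lakurub > lakurup  (by vowel merger, final devoicing)
Lurake: start from *lakurob.
  rule 1 (unconditioned shift): lakurob → lakurov
  rule 2 (unconditioned shift): lakurov → lahurov
  rule 3: no change — lahurov
  ⇒ Lurake lahurov
Kuvasar: start from *lakurob.
  rule 1 (unconditioned shift): lakurob → lakurop
  rule 2 (pre-rhotic lowering): lakurop → lakorop
  ⇒ Kuvasar lakorop
No other proto-form is consistent with every reflex, so the reconstruction is *lakurob.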